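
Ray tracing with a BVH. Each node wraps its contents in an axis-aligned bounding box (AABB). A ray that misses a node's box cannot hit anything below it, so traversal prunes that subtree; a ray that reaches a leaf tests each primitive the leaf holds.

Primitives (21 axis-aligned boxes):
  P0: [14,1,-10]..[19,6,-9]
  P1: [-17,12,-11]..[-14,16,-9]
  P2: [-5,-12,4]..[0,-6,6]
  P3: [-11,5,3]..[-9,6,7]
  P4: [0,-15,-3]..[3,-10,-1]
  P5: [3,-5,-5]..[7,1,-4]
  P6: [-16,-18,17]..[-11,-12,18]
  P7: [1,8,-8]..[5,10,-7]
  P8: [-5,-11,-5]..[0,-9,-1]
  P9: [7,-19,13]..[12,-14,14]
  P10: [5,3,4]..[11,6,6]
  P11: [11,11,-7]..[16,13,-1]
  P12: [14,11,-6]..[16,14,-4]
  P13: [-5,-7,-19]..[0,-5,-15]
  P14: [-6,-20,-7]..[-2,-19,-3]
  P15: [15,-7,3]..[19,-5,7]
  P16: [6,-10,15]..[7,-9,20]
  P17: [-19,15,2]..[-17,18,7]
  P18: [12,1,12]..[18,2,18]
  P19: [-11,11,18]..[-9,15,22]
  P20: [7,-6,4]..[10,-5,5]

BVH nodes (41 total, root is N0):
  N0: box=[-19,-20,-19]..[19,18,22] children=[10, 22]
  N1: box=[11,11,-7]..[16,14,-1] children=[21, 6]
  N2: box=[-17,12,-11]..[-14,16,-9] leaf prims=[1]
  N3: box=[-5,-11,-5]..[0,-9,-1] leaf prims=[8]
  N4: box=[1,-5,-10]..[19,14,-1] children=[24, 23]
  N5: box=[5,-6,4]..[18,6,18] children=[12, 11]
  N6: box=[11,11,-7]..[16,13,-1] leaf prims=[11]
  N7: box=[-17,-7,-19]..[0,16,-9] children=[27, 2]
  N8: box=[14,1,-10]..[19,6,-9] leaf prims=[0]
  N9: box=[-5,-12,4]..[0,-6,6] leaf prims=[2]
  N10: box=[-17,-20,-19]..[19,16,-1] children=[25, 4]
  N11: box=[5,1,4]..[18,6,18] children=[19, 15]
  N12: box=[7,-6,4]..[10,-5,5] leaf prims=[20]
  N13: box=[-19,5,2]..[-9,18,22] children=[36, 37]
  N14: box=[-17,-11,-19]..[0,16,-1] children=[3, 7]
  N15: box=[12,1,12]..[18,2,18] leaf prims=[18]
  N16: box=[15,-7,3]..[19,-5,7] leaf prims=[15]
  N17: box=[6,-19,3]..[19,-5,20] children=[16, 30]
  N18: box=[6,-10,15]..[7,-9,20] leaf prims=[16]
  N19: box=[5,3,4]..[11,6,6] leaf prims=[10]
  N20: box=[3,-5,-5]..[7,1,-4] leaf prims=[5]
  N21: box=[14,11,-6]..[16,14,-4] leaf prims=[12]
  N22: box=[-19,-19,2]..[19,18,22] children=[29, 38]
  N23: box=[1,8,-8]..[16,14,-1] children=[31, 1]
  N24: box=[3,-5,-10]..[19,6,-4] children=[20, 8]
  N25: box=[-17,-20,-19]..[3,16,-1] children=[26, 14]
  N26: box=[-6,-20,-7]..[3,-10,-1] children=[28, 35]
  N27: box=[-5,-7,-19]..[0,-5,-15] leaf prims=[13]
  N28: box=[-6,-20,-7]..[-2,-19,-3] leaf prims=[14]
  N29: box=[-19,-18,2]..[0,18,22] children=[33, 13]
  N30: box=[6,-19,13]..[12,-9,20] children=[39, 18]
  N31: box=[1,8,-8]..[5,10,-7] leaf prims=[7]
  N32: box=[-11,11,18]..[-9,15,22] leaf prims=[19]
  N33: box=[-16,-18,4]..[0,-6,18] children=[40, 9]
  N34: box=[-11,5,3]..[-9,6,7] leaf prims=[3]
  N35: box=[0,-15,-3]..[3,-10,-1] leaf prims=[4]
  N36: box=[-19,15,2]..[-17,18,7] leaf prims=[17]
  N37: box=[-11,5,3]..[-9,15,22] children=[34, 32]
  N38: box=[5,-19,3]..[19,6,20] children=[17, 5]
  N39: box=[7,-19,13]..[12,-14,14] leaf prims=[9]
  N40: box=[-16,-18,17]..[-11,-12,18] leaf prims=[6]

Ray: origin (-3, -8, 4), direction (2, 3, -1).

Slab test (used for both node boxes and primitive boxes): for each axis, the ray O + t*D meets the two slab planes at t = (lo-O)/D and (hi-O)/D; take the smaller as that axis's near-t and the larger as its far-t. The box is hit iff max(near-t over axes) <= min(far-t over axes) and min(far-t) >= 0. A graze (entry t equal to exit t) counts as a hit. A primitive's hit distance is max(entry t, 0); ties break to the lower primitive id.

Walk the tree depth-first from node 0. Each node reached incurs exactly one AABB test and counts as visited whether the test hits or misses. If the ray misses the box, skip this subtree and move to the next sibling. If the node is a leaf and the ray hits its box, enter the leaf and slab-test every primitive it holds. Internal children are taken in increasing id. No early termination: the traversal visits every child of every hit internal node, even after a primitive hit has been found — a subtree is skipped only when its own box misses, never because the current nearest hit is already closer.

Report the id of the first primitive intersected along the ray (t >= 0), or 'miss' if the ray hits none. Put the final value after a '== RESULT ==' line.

Walk:
N0 x:[-8,11] y:[-4,26/3] z:[-18,23] -> hit [-4,26/3], descend [10, 22]
  N10 x:[-7,11] y:[-4,8] z:[5,23] -> hit [5,8], descend [4, 25]
    N4 x:[2,11] y:[1,22/3] z:[5,14] -> hit [5,22/3], descend [23, 24]
      N23 x:[2,19/2] y:[16/3,22/3] z:[5,12] -> hit [16/3,22/3], descend [1, 31]
        N1 x:[7,19/2] y:[19/3,22/3] z:[5,11] -> hit [7,22/3], descend [6, 21]
          N6 x:[7,19/2] y:[19/3,7] z:[5,11] -> hit [7,7] leaf, test {P11@t=7}
          N21 x:[17/2,19/2] y:[19/3,22/3] z:[8,10] -> miss, prune
        N31 x:[2,4] y:[16/3,6] z:[11,12] -> miss, prune
      N24 x:[3,11] y:[1,14/3] z:[8,14] -> miss, prune
    N25 x:[-7,3] y:[-4,8] z:[5,23] -> miss, prune
  N22 x:[-8,11] y:[-11/3,26/3] z:[-18,2] -> hit [-11/3,2], descend [29, 38]
    N29 x:[-8,3/2] y:[-10/3,26/3] z:[-18,2] -> hit [-10/3,3/2], descend [13, 33]
      N13 x:[-8,-3] y:[13/3,26/3] z:[-18,2] -> miss, prune
      N33 x:[-13/2,3/2] y:[-10/3,2/3] z:[-14,0] -> hit [-10/3,0], descend [9, 40]
        N9 x:[-1,3/2] y:[-4/3,2/3] z:[-2,0] -> hit [-1,0] leaf, test {P2@t=0}
        N40 x:[-13/2,-4] y:[-10/3,-4/3] z:[-14,-13] -> miss, prune
    N38 x:[4,11] y:[-11/3,14/3] z:[-16,1] -> miss, prune

order=[0, 10, 4, 23, 1, 6, 21, 31, 24, 25, 22, 29, 13, 33, 9, 40, 38]  |boxes|=17  |leaves|=2  hit=P2

== RESULT ==
2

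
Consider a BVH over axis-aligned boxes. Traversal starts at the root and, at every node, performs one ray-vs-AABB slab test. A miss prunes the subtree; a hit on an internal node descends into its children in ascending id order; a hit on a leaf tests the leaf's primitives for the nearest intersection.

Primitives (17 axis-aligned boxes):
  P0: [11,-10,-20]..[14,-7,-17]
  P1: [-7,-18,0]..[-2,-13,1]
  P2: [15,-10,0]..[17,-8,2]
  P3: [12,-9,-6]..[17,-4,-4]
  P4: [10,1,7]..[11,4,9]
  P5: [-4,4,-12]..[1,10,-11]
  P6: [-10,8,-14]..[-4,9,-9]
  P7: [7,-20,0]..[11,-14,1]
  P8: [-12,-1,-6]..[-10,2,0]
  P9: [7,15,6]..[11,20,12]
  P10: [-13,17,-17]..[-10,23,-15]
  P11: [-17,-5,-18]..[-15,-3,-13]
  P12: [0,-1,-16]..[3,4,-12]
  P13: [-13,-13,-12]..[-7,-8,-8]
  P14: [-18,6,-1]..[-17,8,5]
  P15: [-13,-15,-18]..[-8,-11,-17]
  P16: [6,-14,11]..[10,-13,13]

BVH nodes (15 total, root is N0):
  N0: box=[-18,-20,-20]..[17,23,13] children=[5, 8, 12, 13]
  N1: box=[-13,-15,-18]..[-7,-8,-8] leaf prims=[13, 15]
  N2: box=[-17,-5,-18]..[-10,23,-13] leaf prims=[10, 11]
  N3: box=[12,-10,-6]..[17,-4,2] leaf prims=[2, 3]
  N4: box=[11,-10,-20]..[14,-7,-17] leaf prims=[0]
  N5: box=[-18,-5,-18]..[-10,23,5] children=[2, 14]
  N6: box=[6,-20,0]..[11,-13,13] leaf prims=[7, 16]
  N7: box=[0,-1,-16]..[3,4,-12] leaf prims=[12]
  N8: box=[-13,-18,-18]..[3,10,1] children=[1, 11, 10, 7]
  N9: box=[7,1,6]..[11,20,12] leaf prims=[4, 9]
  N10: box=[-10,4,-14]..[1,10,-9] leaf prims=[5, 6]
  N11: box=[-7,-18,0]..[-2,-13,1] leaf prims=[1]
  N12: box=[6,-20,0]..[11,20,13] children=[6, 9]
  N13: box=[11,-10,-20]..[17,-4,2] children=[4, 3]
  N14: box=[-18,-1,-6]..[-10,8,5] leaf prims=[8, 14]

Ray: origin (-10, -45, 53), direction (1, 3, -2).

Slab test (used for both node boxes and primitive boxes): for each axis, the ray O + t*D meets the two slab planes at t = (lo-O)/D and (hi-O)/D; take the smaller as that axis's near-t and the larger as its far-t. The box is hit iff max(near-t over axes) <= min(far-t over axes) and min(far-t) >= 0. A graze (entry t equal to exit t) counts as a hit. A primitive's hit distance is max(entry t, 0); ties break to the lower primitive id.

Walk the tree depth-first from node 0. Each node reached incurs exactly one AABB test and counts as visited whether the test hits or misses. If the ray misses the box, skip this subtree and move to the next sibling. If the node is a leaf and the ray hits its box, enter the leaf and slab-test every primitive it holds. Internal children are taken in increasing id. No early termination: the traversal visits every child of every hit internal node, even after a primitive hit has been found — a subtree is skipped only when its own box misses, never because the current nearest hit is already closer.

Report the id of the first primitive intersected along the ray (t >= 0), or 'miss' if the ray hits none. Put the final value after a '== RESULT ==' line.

Traverse from the root:
N0 x:[-8,27] y:[25/3,68/3] z:[20,73/2] -> hit [20,68/3], descend [5, 8, 12, 13]
  N5 x:[-8,0] y:[40/3,68/3] z:[24,71/2] -> miss, prune
  N8 x:[-3,13] y:[9,55/3] z:[26,71/2] -> miss, prune
  N12 x:[16,21] y:[25/3,65/3] z:[20,53/2] -> hit [20,21], descend [6, 9]
    N6 x:[16,21] y:[25/3,32/3] z:[20,53/2] -> miss, prune
    N9 x:[17,21] y:[46/3,65/3] z:[41/2,47/2] -> hit [41/2,21] leaf, test {P4(miss), P9@t=41/2}
  N13 x:[21,27] y:[35/3,41/3] z:[51/2,73/2] -> miss, prune

7 AABB tests over nodes [0, 5, 8, 12, 6, 9, 13]; 1 leaf entered; closest P9.

== RESULT ==
9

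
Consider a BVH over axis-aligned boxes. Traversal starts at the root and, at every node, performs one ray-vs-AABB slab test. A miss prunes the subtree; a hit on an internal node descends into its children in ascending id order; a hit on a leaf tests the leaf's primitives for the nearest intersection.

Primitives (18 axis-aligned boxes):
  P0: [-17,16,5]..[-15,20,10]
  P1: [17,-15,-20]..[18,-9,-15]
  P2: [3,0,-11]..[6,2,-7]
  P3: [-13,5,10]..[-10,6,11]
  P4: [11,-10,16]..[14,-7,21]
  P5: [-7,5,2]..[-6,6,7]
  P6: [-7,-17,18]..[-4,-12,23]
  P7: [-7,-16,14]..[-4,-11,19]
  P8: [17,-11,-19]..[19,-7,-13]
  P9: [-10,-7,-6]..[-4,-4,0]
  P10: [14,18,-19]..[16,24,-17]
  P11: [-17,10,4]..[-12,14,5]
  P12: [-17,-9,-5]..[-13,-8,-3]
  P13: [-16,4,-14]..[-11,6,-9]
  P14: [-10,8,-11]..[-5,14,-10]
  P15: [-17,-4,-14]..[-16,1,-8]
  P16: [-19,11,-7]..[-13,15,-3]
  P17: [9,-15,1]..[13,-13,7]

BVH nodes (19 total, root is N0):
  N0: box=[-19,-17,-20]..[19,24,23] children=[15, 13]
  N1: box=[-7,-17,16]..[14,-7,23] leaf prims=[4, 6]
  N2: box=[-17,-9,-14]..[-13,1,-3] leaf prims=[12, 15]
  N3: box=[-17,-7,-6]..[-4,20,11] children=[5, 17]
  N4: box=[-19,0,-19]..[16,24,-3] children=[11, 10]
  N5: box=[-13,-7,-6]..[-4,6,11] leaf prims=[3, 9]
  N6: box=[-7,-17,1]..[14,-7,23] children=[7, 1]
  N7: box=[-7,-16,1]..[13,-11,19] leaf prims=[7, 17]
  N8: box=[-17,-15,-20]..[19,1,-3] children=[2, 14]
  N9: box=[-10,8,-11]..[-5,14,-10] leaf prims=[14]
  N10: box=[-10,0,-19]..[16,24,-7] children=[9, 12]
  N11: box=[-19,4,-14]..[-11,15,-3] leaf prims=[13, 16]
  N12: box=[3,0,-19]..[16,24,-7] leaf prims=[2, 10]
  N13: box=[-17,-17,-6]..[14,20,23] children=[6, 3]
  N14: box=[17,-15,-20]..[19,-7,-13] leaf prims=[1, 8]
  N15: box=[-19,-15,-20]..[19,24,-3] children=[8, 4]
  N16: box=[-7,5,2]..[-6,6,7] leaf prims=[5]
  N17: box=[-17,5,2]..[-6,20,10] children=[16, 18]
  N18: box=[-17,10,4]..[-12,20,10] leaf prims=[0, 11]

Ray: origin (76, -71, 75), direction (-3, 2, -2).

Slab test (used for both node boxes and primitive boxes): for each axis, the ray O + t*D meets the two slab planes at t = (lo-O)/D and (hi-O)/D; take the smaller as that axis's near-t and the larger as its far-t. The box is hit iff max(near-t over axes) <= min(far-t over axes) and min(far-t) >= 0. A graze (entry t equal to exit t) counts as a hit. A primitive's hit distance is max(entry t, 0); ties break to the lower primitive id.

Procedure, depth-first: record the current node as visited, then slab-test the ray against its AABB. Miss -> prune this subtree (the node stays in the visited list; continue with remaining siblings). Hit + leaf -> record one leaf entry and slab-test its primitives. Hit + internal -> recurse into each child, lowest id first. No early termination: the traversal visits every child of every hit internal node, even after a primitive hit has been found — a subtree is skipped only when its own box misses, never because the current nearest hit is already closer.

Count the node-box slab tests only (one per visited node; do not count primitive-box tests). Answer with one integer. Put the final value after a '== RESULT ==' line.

Traverse from the root:
N0 x:[19,95/3] y:[27,95/2] z:[26,95/2] -> hit [27,95/3], descend [13, 15]
  N13 x:[62/3,31] y:[27,91/2] z:[26,81/2] -> hit [27,31], descend [3, 6]
    N3 x:[80/3,31] y:[32,91/2] z:[32,81/2] -> miss, prune
    N6 x:[62/3,83/3] y:[27,32] z:[26,37] -> hit [27,83/3], descend [1, 7]
      N1 x:[62/3,83/3] y:[27,32] z:[26,59/2] -> hit [27,83/3] leaf, test {P4(miss), P6@t=27}
      N7 x:[21,83/3] y:[55/2,30] z:[28,37] -> miss, prune
  N15 x:[19,95/3] y:[28,95/2] z:[39,95/2] -> miss, prune

Visited [0, 13, 3, 6, 1, 7, 15]. Tests: 7 box, 1 leaf. Nearest: P6.

== RESULT ==
7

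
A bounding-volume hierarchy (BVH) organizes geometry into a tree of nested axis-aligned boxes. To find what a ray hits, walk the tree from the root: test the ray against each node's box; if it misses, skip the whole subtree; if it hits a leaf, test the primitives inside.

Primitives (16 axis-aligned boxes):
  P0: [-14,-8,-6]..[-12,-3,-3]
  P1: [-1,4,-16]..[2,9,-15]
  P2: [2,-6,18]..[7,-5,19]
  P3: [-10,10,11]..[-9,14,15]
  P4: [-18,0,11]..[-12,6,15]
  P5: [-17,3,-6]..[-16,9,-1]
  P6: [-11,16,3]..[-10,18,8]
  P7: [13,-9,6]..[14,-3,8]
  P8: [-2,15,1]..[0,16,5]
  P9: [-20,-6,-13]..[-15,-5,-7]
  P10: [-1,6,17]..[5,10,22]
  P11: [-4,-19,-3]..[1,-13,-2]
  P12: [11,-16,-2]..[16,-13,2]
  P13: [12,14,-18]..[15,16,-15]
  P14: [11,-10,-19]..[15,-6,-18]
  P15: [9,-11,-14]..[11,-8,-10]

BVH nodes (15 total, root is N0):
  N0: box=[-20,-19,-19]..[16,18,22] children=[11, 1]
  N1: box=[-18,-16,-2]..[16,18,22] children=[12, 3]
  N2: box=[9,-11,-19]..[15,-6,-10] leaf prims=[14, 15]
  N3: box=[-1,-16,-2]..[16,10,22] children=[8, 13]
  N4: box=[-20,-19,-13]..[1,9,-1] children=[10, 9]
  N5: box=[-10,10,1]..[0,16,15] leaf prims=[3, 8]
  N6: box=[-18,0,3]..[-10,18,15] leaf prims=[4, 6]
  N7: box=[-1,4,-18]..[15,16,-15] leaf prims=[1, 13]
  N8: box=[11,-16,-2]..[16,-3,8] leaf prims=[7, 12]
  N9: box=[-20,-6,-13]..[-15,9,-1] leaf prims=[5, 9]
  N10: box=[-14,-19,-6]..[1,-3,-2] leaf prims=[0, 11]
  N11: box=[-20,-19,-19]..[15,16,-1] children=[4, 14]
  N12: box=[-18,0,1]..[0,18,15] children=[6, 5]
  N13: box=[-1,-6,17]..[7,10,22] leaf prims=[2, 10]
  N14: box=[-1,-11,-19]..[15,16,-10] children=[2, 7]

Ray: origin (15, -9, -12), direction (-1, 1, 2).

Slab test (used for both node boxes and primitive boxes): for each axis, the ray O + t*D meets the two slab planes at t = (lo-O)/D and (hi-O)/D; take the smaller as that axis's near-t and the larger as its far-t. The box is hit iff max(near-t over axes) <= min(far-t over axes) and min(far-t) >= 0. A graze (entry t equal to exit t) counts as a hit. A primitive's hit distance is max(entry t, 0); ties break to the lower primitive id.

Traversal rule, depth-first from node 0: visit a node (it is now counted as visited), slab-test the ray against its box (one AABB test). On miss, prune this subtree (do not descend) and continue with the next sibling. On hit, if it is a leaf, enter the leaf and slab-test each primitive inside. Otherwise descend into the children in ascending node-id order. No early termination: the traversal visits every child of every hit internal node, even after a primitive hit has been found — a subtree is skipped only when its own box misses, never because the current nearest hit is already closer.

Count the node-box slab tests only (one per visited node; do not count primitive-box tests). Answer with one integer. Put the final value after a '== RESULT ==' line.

Trace the traversal:
N0 x:[-1,35] y:[-10,27] z:[-7/2,17] -> hit [-1,17], descend [1, 11]
  N1 x:[-1,33] y:[-7,27] z:[5,17] -> hit [5,17], descend [3, 12]
    N3 x:[-1,16] y:[-7,19] z:[5,17] -> hit [5,16], descend [8, 13]
      N8 x:[-1,4] y:[-7,6] z:[5,10] -> miss, prune
      N13 x:[8,16] y:[3,19] z:[29/2,17] -> hit [29/2,16] leaf, test {P2(miss), P10@t=15}
    N12 x:[15,33] y:[9,27] z:[13/2,27/2] -> miss, prune
  N11 x:[0,35] y:[-10,25] z:[-7/2,11/2] -> hit [0,11/2], descend [4, 14]
    N4 x:[14,35] y:[-10,18] z:[-1/2,11/2] -> miss, prune
    N14 x:[0,16] y:[-2,25] z:[-7/2,1] -> hit [0,1], descend [2, 7]
      N2 x:[0,6] y:[-2,3] z:[-7/2,1] -> hit [0,1] leaf, test {P14(miss), P15(miss)}
      N7 x:[0,16] y:[13,25] z:[-3,-3/2] -> miss, prune

Summary -> nodes [0, 1, 3, 8, 13, 12, 11, 4, 14, 2, 7]; box-tests=11; leaf-entries=2; first=P10

== RESULT ==
11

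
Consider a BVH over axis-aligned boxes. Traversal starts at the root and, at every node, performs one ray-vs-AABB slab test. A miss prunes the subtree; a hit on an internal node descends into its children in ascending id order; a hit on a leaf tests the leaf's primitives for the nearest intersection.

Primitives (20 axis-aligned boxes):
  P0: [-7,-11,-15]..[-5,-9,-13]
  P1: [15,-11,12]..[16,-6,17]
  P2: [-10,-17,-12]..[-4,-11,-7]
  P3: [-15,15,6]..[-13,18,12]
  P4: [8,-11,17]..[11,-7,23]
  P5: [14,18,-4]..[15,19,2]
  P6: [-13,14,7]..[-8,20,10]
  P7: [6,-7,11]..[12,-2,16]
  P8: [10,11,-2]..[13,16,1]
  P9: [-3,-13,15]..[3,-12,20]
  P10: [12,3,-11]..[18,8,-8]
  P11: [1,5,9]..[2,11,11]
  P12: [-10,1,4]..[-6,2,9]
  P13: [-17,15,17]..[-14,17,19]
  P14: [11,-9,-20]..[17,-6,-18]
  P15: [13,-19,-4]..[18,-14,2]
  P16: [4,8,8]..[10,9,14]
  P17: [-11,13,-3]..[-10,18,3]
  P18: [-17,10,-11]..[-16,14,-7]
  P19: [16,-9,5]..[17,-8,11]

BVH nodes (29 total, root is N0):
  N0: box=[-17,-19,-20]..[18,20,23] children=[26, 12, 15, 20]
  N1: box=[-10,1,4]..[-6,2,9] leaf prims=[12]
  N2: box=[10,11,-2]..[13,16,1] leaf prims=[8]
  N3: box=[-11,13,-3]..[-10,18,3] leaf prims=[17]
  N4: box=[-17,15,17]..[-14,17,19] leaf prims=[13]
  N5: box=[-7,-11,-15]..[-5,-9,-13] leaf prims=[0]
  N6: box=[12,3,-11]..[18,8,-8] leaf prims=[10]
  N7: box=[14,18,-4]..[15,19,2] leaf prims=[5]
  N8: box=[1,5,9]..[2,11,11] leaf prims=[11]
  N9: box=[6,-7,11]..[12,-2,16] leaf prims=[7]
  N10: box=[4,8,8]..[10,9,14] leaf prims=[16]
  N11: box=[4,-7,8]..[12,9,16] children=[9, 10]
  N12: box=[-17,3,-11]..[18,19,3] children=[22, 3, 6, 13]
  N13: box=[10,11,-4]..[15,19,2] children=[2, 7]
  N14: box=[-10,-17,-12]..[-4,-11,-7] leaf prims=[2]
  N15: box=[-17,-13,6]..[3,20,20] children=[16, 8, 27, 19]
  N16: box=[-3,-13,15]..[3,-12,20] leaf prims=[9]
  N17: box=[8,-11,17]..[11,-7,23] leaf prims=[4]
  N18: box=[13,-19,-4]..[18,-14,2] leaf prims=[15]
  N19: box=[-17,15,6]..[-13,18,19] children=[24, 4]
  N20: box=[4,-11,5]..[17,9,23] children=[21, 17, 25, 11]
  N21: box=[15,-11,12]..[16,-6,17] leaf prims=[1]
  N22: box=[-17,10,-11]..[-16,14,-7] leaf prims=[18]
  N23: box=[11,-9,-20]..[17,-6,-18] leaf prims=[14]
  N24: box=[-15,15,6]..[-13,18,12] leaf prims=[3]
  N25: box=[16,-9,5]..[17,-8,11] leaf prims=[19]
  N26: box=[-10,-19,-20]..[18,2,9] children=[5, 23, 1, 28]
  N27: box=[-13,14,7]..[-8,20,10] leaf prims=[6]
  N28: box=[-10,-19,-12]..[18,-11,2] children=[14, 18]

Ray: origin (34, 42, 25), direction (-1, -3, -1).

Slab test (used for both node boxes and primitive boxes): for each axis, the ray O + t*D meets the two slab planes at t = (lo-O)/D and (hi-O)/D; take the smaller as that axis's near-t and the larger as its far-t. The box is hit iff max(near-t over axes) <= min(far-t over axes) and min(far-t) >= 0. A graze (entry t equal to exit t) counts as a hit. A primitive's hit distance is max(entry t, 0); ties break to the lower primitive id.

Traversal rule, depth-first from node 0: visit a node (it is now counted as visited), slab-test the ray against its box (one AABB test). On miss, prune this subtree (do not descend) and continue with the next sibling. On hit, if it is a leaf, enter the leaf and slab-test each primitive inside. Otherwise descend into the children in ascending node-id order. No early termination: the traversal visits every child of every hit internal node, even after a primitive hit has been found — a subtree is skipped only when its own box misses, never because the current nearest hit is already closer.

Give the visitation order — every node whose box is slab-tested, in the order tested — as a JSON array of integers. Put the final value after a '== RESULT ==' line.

Trace the traversal:
N0 x:[16,51] y:[22/3,61/3] z:[2,45] -> hit [16,61/3], descend [12, 15, 20, 26]
  N12 x:[16,51] y:[23/3,13] z:[22,36] -> miss, prune
  N15 x:[31,51] y:[22/3,55/3] z:[5,19] -> miss, prune
  N20 x:[17,30] y:[11,53/3] z:[2,20] -> hit [17,53/3], descend [11, 17, 21, 25]
    N11 x:[22,30] y:[11,49/3] z:[9,17] -> miss, prune
    N17 x:[23,26] y:[49/3,53/3] z:[2,8] -> miss, prune
    N21 x:[18,19] y:[16,53/3] z:[8,13] -> miss, prune
    N25 x:[17,18] y:[50/3,17] z:[14,20] -> hit [17,17] leaf, test {P19@t=17}
  N26 x:[16,44] y:[40/3,61/3] z:[16,45] -> hit [16,61/3], descend [1, 5, 23, 28]
    N1 x:[40,44] y:[40/3,41/3] z:[16,21] -> miss, prune
    N5 x:[39,41] y:[17,53/3] z:[38,40] -> miss, prune
    N23 x:[17,23] y:[16,17] z:[43,45] -> miss, prune
    N28 x:[16,44] y:[53/3,61/3] z:[23,37] -> miss, prune

13 AABB tests over nodes [0, 12, 15, 20, 11, 17, 21, 25, 26, 1, 5, 23, 28]; 1 leaf entered; closest P19.

== RESULT ==
[0, 12, 15, 20, 11, 17, 21, 25, 26, 1, 5, 23, 28]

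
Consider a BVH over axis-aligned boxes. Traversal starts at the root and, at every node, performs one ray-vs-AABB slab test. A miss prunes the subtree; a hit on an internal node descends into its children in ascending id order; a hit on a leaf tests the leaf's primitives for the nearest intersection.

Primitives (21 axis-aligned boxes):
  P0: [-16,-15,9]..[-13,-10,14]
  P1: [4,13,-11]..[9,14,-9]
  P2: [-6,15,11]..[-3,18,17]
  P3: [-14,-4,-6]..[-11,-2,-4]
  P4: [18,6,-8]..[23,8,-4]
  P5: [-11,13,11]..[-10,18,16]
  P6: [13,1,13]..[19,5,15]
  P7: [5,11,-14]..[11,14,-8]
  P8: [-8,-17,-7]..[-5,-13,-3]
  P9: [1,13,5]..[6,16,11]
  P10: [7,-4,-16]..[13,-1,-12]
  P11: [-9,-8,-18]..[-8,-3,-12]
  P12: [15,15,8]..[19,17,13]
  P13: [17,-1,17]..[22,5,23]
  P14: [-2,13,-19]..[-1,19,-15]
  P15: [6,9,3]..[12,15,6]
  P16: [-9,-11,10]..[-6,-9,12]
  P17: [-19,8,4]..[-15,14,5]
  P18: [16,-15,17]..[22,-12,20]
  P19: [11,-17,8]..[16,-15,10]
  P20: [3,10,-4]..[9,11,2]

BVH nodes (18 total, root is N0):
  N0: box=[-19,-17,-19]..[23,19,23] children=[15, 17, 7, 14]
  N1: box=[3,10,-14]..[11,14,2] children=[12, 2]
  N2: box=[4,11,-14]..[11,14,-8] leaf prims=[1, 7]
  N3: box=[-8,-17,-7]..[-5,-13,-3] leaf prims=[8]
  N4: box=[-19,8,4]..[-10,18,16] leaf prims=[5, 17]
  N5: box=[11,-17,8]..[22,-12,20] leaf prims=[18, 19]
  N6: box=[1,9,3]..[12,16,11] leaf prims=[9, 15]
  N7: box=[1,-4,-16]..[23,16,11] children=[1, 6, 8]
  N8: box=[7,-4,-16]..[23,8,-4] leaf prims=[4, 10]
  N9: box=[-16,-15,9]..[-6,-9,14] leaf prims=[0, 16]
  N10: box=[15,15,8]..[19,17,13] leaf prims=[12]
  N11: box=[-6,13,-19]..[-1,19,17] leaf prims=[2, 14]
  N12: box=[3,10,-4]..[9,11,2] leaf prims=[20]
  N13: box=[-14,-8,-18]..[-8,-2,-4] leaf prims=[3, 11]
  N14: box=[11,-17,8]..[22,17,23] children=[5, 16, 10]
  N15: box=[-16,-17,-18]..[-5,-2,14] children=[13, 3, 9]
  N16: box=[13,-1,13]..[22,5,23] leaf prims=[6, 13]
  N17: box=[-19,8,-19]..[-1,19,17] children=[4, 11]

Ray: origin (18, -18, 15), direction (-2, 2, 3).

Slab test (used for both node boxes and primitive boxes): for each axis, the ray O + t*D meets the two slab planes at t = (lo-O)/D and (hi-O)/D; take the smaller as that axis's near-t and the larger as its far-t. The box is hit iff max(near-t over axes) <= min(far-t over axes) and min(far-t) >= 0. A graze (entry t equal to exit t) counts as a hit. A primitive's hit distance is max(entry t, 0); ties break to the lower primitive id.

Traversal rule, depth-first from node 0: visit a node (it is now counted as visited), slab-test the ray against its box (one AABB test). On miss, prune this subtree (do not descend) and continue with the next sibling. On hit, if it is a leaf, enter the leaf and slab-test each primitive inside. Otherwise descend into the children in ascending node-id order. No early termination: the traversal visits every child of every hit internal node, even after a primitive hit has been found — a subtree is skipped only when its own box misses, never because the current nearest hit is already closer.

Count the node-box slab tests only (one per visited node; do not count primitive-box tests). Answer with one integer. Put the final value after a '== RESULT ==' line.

Walk:
N0 x:[-5/2,37/2] y:[1/2,37/2] z:[-34/3,8/3] -> hit [1/2,8/3], descend [7, 14, 15, 17]
  N7 x:[-5/2,17/2] y:[7,17] z:[-31/3,-4/3] -> miss, prune
  N14 x:[-2,7/2] y:[1/2,35/2] z:[-7/3,8/3] -> hit [1/2,8/3], descend [5, 10, 16]
    N5 x:[-2,7/2] y:[1/2,3] z:[-7/3,5/3] -> hit [1/2,5/3] leaf, test {P18(miss), P19(miss)}
    N10 x:[-1/2,3/2] y:[33/2,35/2] z:[-7/3,-2/3] -> miss, prune
    N16 x:[-2,5/2] y:[17/2,23/2] z:[-2/3,8/3] -> miss, prune
  N15 x:[23/2,17] y:[1/2,8] z:[-11,-1/3] -> miss, prune
  N17 x:[19/2,37/2] y:[13,37/2] z:[-34/3,2/3] -> miss, prune

Summary -> nodes [0, 7, 14, 5, 10, 16, 15, 17]; box-tests=8; leaf-entries=1; first=miss

== RESULT ==
8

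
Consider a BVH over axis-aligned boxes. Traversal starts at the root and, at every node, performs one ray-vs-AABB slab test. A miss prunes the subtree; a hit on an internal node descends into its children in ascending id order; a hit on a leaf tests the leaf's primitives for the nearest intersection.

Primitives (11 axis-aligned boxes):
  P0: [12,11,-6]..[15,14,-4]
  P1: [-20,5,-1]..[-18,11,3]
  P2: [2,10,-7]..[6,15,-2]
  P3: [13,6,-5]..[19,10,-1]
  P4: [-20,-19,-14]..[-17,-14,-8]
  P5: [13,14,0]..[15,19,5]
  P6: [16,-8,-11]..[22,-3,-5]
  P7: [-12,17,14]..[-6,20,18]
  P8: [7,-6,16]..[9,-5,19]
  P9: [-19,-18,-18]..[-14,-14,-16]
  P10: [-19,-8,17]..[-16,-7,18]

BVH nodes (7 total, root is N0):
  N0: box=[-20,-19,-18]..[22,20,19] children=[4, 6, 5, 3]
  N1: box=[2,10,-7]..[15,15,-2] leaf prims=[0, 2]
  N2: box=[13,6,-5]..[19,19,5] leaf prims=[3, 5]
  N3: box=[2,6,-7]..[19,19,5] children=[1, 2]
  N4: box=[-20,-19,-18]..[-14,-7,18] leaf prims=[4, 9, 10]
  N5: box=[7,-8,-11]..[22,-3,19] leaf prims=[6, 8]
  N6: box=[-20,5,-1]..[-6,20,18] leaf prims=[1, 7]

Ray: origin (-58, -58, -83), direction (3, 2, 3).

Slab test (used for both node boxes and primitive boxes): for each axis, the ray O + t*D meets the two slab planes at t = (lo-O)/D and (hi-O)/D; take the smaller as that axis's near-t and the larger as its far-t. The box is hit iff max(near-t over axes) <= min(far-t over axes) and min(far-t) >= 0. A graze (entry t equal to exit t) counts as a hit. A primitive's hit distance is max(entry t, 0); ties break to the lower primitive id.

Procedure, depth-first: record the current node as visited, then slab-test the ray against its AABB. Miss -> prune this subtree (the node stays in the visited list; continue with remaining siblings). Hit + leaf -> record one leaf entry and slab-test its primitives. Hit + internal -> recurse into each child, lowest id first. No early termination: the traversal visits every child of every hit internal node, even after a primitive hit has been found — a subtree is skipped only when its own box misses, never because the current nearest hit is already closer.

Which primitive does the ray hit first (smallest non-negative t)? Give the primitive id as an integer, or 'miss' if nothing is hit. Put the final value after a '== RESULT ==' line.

Walk:
N0 x:[38/3,80/3] y:[39/2,39] z:[65/3,34] -> hit [65/3,80/3], descend [3, 4, 5, 6]
  N3 x:[20,77/3] y:[32,77/2] z:[76/3,88/3] -> miss, prune
  N4 x:[38/3,44/3] y:[39/2,51/2] z:[65/3,101/3] -> miss, prune
  N5 x:[65/3,80/3] y:[25,55/2] z:[24,34] -> hit [25,80/3] leaf, test {P6@t=25, P8(miss)}
  N6 x:[38/3,52/3] y:[63/2,39] z:[82/3,101/3] -> miss, prune

5 AABB tests over nodes [0, 3, 4, 5, 6]; 1 leaf entered; closest P6.

== RESULT ==
6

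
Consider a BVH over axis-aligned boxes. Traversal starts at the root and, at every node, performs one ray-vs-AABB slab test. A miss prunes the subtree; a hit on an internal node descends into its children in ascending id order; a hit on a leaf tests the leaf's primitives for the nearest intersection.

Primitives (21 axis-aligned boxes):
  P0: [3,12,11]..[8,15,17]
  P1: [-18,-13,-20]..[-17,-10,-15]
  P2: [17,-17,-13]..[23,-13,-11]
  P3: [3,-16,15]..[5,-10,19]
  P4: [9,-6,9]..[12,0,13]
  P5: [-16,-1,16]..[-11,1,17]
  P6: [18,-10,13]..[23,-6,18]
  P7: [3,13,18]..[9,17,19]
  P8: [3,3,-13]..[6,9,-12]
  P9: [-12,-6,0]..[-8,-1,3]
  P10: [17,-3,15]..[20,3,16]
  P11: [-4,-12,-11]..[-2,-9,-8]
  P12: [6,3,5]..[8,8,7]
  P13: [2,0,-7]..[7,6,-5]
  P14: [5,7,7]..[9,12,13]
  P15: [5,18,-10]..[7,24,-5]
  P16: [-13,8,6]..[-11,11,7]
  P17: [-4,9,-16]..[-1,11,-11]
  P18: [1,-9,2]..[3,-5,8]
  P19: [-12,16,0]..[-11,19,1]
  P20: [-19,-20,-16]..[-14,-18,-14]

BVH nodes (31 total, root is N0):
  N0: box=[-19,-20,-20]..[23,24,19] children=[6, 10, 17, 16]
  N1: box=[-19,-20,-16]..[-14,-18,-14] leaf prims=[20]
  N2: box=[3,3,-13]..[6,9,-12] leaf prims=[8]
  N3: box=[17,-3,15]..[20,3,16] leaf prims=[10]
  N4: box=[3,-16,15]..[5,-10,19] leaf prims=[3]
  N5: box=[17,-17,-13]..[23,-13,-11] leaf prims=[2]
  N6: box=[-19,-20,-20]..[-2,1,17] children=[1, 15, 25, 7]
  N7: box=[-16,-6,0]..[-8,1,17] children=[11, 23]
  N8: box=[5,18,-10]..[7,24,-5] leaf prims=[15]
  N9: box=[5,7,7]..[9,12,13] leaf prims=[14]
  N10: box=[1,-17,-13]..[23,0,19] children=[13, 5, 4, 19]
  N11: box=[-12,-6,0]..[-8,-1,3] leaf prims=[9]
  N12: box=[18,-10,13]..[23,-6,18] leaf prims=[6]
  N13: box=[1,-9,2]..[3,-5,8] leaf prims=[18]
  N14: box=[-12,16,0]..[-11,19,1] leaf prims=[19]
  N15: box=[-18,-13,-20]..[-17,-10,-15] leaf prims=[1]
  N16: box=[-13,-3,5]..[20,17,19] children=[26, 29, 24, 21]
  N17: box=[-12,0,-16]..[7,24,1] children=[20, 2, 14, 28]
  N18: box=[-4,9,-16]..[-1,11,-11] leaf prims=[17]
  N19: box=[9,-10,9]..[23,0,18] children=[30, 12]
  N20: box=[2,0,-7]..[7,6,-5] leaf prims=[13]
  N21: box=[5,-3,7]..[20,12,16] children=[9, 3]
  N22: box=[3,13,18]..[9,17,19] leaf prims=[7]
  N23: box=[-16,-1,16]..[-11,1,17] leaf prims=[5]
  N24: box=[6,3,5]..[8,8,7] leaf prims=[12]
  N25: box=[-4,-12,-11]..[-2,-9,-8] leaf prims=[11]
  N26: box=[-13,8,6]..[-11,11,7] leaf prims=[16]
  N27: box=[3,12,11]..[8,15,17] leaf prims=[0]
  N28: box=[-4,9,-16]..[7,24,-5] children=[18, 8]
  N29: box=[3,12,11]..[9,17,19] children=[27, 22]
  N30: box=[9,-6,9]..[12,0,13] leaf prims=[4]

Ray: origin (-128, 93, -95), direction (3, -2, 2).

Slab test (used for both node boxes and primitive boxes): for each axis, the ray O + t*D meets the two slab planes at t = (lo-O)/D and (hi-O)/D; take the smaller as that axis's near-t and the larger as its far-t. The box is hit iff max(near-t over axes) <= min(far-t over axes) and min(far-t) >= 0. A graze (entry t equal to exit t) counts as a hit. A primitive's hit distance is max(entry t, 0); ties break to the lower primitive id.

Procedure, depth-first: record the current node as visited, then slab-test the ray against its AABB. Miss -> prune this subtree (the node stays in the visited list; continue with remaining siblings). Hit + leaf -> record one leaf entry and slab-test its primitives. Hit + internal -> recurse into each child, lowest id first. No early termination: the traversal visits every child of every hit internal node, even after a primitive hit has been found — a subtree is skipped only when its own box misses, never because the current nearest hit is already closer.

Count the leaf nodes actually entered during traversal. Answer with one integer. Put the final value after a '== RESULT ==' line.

Traverse from the root:
N0 x:[109/3,151/3] y:[69/2,113/2] z:[75/2,57] -> hit [75/2,151/3], descend [6, 10, 16, 17]
  N6 x:[109/3,42] y:[46,113/2] z:[75/2,56] -> miss, prune
  N10 x:[43,151/3] y:[93/2,55] z:[41,57] -> hit [93/2,151/3], descend [4, 5, 13, 19]
    N4 x:[131/3,133/3] y:[103/2,109/2] z:[55,57] -> miss, prune
    N5 x:[145/3,151/3] y:[53,55] z:[41,42] -> miss, prune
    N13 x:[43,131/3] y:[49,51] z:[97/2,103/2] -> miss, prune
    N19 x:[137/3,151/3] y:[93/2,103/2] z:[52,113/2] -> miss, prune
  N16 x:[115/3,148/3] y:[38,48] z:[50,57] -> miss, prune
  N17 x:[116/3,45] y:[69/2,93/2] z:[79/2,48] -> hit [79/2,45], descend [2, 14, 20, 28]
    N2 x:[131/3,134/3] y:[42,45] z:[41,83/2] -> miss, prune
    N14 x:[116/3,39] y:[37,77/2] z:[95/2,48] -> miss, prune
    N20 x:[130/3,45] y:[87/2,93/2] z:[44,45] -> hit [44,45] leaf, test {P13@t=44}
    N28 x:[124/3,45] y:[69/2,42] z:[79/2,45] -> hit [124/3,42], descend [8, 18]
      N8 x:[133/3,45] y:[69/2,75/2] z:[85/2,45] -> miss, prune
      N18 x:[124/3,127/3] y:[41,42] z:[79/2,42] -> hit [124/3,42] leaf, test {P17@t=124/3}

order=[0, 6, 10, 4, 5, 13, 19, 16, 17, 2, 14, 20, 28, 8, 18]  |boxes|=15  |leaves|=2  hit=P17

== RESULT ==
2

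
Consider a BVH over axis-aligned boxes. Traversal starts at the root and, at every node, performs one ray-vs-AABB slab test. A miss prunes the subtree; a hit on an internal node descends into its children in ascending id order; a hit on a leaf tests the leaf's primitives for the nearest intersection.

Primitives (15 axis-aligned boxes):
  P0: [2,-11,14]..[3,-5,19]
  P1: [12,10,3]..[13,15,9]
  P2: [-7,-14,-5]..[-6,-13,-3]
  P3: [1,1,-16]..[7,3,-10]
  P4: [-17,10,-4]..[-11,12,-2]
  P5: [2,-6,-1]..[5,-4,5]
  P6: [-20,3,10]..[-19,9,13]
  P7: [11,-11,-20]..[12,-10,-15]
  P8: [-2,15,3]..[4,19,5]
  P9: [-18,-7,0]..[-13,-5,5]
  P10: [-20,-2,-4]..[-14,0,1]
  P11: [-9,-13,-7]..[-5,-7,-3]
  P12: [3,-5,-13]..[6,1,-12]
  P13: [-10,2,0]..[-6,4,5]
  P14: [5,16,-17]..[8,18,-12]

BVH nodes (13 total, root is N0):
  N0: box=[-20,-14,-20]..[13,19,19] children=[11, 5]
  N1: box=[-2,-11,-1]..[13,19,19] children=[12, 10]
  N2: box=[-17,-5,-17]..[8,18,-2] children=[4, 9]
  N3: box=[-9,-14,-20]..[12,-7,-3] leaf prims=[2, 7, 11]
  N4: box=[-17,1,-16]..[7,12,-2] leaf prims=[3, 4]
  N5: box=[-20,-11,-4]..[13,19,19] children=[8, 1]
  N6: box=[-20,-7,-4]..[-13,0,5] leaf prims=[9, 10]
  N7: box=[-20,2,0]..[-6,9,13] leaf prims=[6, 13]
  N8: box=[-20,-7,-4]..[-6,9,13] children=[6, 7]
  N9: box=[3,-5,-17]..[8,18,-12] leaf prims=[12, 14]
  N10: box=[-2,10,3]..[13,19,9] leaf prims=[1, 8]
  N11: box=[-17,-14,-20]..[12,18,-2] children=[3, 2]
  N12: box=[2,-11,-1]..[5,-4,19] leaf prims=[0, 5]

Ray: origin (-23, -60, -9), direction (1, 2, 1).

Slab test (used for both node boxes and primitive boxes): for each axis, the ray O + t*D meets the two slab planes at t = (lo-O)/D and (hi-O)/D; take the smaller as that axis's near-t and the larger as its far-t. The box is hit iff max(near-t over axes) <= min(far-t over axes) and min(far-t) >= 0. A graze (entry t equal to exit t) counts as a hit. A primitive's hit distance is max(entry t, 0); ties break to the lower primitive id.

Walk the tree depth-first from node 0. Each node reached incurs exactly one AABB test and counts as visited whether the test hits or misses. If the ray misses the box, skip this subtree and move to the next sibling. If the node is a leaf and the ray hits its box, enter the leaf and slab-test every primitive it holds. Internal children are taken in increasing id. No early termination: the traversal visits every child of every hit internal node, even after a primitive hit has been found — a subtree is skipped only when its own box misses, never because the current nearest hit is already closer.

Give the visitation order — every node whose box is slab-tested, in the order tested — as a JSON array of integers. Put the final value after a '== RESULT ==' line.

Walk:
N0 x:[3,36] y:[23,79/2] z:[-11,28] -> hit [23,28], descend [5, 11]
  N5 x:[3,36] y:[49/2,79/2] z:[5,28] -> hit [49/2,28], descend [1, 8]
    N1 x:[21,36] y:[49/2,79/2] z:[8,28] -> hit [49/2,28], descend [10, 12]
      N10 x:[21,36] y:[35,79/2] z:[12,18] -> miss, prune
      N12 x:[25,28] y:[49/2,28] z:[8,28] -> hit [25,28] leaf, test {P0@t=25, P5(miss)}
    N8 x:[3,17] y:[53/2,69/2] z:[5,22] -> miss, prune
  N11 x:[6,35] y:[23,39] z:[-11,7] -> miss, prune

7 AABB tests over nodes [0, 5, 1, 10, 12, 8, 11]; 1 leaf entered; closest P0.

== RESULT ==
[0, 5, 1, 10, 12, 8, 11]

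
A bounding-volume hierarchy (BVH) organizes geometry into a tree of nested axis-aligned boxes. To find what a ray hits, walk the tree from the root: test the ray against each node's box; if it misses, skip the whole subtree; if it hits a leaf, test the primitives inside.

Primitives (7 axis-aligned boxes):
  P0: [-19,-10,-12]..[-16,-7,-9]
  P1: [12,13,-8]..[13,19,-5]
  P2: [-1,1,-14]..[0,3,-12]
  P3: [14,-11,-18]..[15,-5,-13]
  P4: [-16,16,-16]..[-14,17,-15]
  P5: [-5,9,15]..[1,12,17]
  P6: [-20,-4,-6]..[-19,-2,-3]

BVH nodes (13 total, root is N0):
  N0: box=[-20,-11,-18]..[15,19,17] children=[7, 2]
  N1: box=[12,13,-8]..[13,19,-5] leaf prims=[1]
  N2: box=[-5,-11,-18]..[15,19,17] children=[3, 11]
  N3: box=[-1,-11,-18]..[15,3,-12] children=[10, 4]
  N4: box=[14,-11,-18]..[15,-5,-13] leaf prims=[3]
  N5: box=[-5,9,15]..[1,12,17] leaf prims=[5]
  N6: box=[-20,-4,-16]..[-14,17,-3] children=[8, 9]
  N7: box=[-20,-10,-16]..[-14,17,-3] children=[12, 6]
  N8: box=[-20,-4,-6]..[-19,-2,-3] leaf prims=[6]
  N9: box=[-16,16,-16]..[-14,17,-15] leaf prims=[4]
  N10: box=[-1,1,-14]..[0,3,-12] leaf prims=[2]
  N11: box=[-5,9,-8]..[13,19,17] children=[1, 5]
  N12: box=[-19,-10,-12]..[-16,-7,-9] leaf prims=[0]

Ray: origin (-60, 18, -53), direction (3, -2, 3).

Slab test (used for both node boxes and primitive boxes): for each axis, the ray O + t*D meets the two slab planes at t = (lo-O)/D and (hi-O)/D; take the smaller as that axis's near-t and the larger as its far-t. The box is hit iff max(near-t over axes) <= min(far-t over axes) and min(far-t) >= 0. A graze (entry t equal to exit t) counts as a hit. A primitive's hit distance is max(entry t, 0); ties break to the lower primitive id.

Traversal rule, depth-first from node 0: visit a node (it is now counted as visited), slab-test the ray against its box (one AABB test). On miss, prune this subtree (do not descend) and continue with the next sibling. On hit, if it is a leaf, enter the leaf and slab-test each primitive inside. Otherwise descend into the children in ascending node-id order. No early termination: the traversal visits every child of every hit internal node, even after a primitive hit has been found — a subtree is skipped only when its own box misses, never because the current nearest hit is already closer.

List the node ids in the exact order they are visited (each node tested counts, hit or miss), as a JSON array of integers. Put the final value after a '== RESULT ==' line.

Traverse from the root:
N0 x:[40/3,25] y:[-1/2,29/2] z:[35/3,70/3] -> hit [40/3,29/2], descend [2, 7]
  N2 x:[55/3,25] y:[-1/2,29/2] z:[35/3,70/3] -> miss, prune
  N7 x:[40/3,46/3] y:[1/2,14] z:[37/3,50/3] -> hit [40/3,14], descend [6, 12]
    N6 x:[40/3,46/3] y:[1/2,11] z:[37/3,50/3] -> miss, prune
    N12 x:[41/3,44/3] y:[25/2,14] z:[41/3,44/3] -> hit [41/3,14] leaf, test {P0@t=41/3}

Summary -> nodes [0, 2, 7, 6, 12]; box-tests=5; leaf-entries=1; first=P0

== RESULT ==
[0, 2, 7, 6, 12]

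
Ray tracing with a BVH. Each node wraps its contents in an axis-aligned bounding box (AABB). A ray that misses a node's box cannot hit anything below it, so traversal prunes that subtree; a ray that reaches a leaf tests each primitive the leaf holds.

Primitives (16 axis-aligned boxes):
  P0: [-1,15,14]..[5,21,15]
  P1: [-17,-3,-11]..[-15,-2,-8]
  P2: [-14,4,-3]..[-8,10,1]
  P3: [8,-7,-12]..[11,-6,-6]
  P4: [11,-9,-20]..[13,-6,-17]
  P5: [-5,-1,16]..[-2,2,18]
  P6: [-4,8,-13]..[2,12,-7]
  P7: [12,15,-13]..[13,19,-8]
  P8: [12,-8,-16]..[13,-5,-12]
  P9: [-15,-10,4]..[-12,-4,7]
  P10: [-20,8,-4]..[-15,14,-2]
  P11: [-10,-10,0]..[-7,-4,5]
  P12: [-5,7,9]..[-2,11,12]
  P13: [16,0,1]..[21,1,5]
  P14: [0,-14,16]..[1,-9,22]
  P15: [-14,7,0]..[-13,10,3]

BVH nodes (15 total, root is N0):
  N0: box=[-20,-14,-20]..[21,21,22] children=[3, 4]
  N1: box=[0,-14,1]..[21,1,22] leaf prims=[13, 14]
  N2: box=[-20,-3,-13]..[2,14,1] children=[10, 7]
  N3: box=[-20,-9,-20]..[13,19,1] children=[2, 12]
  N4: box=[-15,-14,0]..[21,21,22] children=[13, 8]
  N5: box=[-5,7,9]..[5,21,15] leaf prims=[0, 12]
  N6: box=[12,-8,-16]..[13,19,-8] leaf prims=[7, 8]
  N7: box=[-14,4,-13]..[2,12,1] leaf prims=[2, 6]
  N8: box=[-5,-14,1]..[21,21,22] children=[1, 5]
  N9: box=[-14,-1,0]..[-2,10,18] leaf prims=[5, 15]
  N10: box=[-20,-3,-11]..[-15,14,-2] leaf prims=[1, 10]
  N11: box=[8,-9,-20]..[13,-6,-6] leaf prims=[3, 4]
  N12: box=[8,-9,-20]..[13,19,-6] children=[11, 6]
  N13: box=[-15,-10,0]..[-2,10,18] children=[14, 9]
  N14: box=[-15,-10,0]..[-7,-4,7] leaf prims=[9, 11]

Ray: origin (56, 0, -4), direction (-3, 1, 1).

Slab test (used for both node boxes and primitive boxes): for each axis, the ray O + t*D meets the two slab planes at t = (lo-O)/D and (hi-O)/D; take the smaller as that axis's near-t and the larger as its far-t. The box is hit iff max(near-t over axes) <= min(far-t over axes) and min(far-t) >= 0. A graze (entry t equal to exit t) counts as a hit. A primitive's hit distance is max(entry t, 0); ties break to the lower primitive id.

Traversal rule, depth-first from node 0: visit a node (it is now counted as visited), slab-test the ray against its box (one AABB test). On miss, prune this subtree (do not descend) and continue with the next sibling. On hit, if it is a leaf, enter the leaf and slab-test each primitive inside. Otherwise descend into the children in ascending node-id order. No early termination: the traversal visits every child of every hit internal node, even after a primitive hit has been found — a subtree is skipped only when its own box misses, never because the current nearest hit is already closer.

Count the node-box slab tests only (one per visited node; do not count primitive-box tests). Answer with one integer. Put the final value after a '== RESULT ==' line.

Traverse from the root:
N0 x:[35/3,76/3] y:[-14,21] z:[-16,26] -> hit [35/3,21], descend [3, 4]
  N3 x:[43/3,76/3] y:[-9,19] z:[-16,5] -> miss, prune
  N4 x:[35/3,71/3] y:[-14,21] z:[4,26] -> hit [35/3,21], descend [8, 13]
    N8 x:[35/3,61/3] y:[-14,21] z:[5,26] -> hit [35/3,61/3], descend [1, 5]
      N1 x:[35/3,56/3] y:[-14,1] z:[5,26] -> miss, prune
      N5 x:[17,61/3] y:[7,21] z:[13,19] -> hit [17,19] leaf, test {P0@t=18, P12(miss)}
    N13 x:[58/3,71/3] y:[-10,10] z:[4,22] -> miss, prune

Visited [0, 3, 4, 8, 1, 5, 13]. Tests: 7 box, 1 leaf. Nearest: P0.

== RESULT ==
7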